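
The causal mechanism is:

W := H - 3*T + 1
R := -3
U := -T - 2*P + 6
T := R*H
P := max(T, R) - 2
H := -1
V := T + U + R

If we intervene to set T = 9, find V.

The intervention breaks the incoming arrows to T: T := R*H no longer applies, and T = 9.
P = max(T, R) - 2  [with T=9, R=-3]  = 7
U = -T - 2*P + 6  [with T=9, P=7]  = -17
V = T + U + R  [with T=9, U=-17, R=-3]  = -11

-11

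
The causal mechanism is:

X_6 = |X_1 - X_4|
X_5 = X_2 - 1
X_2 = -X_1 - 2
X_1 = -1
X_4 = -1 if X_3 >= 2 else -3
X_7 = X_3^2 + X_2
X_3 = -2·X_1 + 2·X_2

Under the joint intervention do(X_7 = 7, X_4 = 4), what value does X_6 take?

Setting X_7 = 7, X_4 = 4 by intervention discards those variables' equations.
X_6 = |X_1 - X_4|  [with X_1=-1, X_4=4]  = 5

5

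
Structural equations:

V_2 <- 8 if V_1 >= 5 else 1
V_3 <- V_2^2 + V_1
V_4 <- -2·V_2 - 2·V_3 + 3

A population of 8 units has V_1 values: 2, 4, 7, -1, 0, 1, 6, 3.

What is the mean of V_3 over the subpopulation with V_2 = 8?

70.5

E[V_3|V_2=8] averages over only the 2 units with V_2=8 (V_1 = 7, 6): V_3 = 71, 70, mean 70.5.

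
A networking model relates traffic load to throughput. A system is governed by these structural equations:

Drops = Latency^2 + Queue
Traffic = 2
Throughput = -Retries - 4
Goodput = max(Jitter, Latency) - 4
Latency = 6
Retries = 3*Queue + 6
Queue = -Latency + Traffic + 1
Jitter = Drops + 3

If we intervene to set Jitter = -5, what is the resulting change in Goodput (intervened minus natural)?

Intervening sets Jitter = -5 and removes its equation (Jitter = Drops + 3).
Goodput = max(Jitter, Latency) - 4  [with Jitter=-5, Latency=6]  = 2
Without intervention: Queue = -Latency + Traffic + 1  [with Latency=6, Traffic=2]  = -3; Drops = Latency^2 + Queue  [with Latency=6, Queue=-3]  = 33; Jitter = Drops + 3  [with Drops=33]  = 36; Goodput = max(Jitter, Latency) - 4  [with Jitter=36, Latency=6]  = 32.
Change = 2 − 32 = -30.

-30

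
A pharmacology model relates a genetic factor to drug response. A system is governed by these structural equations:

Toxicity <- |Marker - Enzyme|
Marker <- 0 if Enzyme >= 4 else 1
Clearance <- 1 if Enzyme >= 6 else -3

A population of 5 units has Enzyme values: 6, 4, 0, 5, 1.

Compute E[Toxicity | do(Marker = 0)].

The intervention sets Marker=0 in all 5 units regardless of Enzyme. Recomputing Toxicity per unit gives 6, 4, 0, 5, 1; average 3.2.

3.2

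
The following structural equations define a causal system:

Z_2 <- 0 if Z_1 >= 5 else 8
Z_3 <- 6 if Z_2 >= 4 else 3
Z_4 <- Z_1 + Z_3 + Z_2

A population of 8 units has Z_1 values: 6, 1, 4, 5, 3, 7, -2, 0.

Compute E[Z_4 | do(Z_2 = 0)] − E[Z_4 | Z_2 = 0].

-3

Under do(Z_2=0), Z_2's equation is replaced by Z_2=0 for every unit. Per-unit Z_4: 9, 4, 7, 8, 6, 10, 1, 3. Mean = 6.
Observing Z_2=0 restricts to units where Z_2's equation naturally yields 0: Z_1 ∈ {6, 5, 7}. In that subpopulation Z_4 = 9, 8, 10, mean 9.
Difference = 6 − 9 = -3.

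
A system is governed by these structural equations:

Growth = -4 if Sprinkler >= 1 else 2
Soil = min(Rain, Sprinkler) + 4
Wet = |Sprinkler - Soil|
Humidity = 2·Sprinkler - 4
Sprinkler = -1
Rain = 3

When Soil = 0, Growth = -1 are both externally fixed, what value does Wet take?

1

The joint intervention fixes Soil = 0, Growth = -1, removing each variable's own equation.
Wet = |Sprinkler - Soil|  [with Sprinkler=-1, Soil=0]  = 1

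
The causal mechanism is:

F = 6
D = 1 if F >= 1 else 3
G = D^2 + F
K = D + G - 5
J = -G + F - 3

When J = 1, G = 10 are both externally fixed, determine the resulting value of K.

6

Under do(J = 1, G = 10), each intervened variable's structural equation is replaced by its fixed value.
D = 1 if F >= 1 else 3  [with F=6]  = 1
K = D + G - 5  [with D=1, G=10]  = 6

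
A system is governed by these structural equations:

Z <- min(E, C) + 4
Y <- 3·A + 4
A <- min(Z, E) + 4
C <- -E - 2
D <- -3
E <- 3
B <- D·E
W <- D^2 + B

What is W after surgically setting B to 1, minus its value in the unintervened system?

Intervening sets B = 1 and removes its equation (B <- D·E).
W = D^2 + B  [with D=-3, B=1]  = 10
Without intervention: B = D·E  [with D=-3, E=3]  = -9; W = D^2 + B  [with D=-3, B=-9]  = 0.
Change = 10 − 0 = 10.

10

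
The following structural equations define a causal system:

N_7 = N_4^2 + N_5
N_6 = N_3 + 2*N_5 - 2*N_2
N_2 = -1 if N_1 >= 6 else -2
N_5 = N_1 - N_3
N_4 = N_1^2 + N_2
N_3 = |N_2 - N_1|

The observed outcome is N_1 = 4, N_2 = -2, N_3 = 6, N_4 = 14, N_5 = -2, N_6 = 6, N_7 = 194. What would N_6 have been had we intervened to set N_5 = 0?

The intervention breaks the incoming arrows to N_5: N_5 = N_1 - N_3 no longer applies, and N_5 = 0.
N_2 = -1 if N_1 >= 6 else -2  [with N_1=4]  = -2
N_3 = |N_2 - N_1|  [with N_2=-2, N_1=4]  = 6
N_6 = N_3 + 2*N_5 - 2*N_2  [with N_3=6, N_5=0, N_2=-2]  = 10

10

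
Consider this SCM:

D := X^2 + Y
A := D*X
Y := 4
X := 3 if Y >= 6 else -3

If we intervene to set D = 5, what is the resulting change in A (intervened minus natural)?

The intervention breaks the incoming arrows to D: D := X^2 + Y no longer applies, and D = 5.
X = 3 if Y >= 6 else -3  [with Y=4]  = -3
A = D*X  [with D=5, X=-3]  = -15
Without intervention: X = 3 if Y >= 6 else -3  [with Y=4]  = -3; D = X^2 + Y  [with X=-3, Y=4]  = 13; A = D*X  [with D=13, X=-3]  = -39.
Change = -15 − (-39) = 24.

24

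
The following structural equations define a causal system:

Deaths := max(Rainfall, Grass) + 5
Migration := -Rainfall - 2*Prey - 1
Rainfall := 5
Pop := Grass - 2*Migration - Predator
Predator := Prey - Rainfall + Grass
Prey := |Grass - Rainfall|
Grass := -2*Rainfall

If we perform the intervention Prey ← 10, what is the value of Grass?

-10

Under do(Prey=10), the mechanism Prey := |Grass - Rainfall| is discarded; Prey is fixed at 10.
Since Grass is not a descendant of the intervened variable, it is unaffected.
Grass = -2*Rainfall  [with Rainfall=5]  = -10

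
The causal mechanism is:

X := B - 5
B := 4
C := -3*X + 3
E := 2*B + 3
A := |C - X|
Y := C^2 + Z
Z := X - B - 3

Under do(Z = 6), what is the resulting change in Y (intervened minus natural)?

14

The intervention breaks the incoming arrows to Z: Z := X - B - 3 no longer applies, and Z = 6.
X = B - 5  [with B=4]  = -1
C = -3*X + 3  [with X=-1]  = 6
Y = C^2 + Z  [with C=6, Z=6]  = 42
Without intervention: X = B - 5  [with B=4]  = -1; Z = X - B - 3  [with X=-1, B=4]  = -8; C = -3*X + 3  [with X=-1]  = 6; Y = C^2 + Z  [with C=6, Z=-8]  = 28.
Change = 42 − 28 = 14.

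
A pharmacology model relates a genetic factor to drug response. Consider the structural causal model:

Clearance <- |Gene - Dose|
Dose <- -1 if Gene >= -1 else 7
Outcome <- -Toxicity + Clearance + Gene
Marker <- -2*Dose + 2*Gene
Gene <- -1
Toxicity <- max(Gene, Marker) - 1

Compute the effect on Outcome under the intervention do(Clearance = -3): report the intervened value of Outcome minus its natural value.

The intervention breaks the incoming arrows to Clearance: Clearance <- |Gene - Dose| no longer applies, and Clearance = -3.
Dose = -1 if Gene >= -1 else 7  [with Gene=-1]  = -1
Marker = -2*Dose + 2*Gene  [with Dose=-1, Gene=-1]  = 0
Toxicity = max(Gene, Marker) - 1  [with Gene=-1, Marker=0]  = -1
Outcome = -Toxicity + Clearance + Gene  [with Toxicity=-1, Clearance=-3, Gene=-1]  = -3
Without intervention: Dose = -1 if Gene >= -1 else 7  [with Gene=-1]  = -1; Marker = -2*Dose + 2*Gene  [with Dose=-1, Gene=-1]  = 0; Toxicity = max(Gene, Marker) - 1  [with Gene=-1, Marker=0]  = -1; Clearance = |Gene - Dose|  [with Gene=-1, Dose=-1]  = 0; Outcome = -Toxicity + Clearance + Gene  [with Toxicity=-1, Clearance=0, Gene=-1]  = 0.
Change = -3 − 0 = -3.

-3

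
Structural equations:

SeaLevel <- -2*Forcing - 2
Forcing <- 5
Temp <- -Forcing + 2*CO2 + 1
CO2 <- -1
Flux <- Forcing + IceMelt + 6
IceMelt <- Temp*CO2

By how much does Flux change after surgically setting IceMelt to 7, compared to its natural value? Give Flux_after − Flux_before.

Under do(IceMelt=7), the mechanism IceMelt <- Temp*CO2 is discarded; IceMelt is fixed at 7.
Flux = Forcing + IceMelt + 6  [with Forcing=5, IceMelt=7]  = 18
Without intervention: Temp = -Forcing + 2*CO2 + 1  [with Forcing=5, CO2=-1]  = -6; IceMelt = Temp*CO2  [with Temp=-6, CO2=-1]  = 6; Flux = Forcing + IceMelt + 6  [with Forcing=5, IceMelt=6]  = 17.
Change = 18 − 17 = 1.

1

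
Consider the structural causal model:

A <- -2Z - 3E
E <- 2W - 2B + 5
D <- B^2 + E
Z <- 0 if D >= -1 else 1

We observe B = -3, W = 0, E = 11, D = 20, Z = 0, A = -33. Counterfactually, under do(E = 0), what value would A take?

0

The intervention breaks the incoming arrows to E: E <- 2W - 2B + 5 no longer applies, and E = 0.
D = B^2 + E  [with B=-3, E=0]  = 9
Z = 0 if D >= -1 else 1  [with D=9]  = 0
A = -2Z - 3E  [with Z=0, E=0]  = 0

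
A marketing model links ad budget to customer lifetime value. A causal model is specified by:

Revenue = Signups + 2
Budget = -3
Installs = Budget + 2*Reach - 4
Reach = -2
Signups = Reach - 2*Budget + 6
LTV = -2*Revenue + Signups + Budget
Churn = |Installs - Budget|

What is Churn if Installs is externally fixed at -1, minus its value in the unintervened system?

do(Installs=-1) replaces the equation Installs = Budget + 2*Reach - 4 with the constant Installs = -1.
Churn = |Installs - Budget|  [with Installs=-1, Budget=-3]  = 2
Without intervention: Installs = Budget + 2*Reach - 4  [with Budget=-3, Reach=-2]  = -11; Churn = |Installs - Budget|  [with Installs=-11, Budget=-3]  = 8.
Change = 2 − 8 = -6.

-6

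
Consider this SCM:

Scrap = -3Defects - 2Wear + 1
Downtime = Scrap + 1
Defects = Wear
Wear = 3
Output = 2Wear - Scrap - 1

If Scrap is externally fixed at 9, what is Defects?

Under do(Scrap=9), the mechanism Scrap = -3Defects - 2Wear + 1 is discarded; Scrap is fixed at 9.
Since Defects is not a descendant of the intervened variable, it is unaffected.
Defects = Wear  [with Wear=3]  = 3

3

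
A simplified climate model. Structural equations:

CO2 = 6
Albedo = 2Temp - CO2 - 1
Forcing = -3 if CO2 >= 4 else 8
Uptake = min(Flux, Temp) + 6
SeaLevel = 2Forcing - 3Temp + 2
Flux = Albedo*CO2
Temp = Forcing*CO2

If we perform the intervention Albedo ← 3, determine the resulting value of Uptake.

The intervention breaks the incoming arrows to Albedo: Albedo = 2Temp - CO2 - 1 no longer applies, and Albedo = 3.
Forcing = -3 if CO2 >= 4 else 8  [with CO2=6]  = -3
Temp = Forcing*CO2  [with Forcing=-3, CO2=6]  = -18
Flux = Albedo*CO2  [with Albedo=3, CO2=6]  = 18
Uptake = min(Flux, Temp) + 6  [with Flux=18, Temp=-18]  = -12

-12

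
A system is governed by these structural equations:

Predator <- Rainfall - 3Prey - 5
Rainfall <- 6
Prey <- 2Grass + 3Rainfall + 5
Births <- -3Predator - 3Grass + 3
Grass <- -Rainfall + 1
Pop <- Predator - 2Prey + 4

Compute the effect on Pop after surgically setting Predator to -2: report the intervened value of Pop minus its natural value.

36

Under do(Predator=-2), the mechanism Predator <- Rainfall - 3Prey - 5 is discarded; Predator is fixed at -2.
Grass = -Rainfall + 1  [with Rainfall=6]  = -5
Prey = 2Grass + 3Rainfall + 5  [with Grass=-5, Rainfall=6]  = 13
Pop = Predator - 2Prey + 4  [with Predator=-2, Prey=13]  = -24
Without intervention: Grass = -Rainfall + 1  [with Rainfall=6]  = -5; Prey = 2Grass + 3Rainfall + 5  [with Grass=-5, Rainfall=6]  = 13; Predator = Rainfall - 3Prey - 5  [with Rainfall=6, Prey=13]  = -38; Pop = Predator - 2Prey + 4  [with Predator=-38, Prey=13]  = -60.
Change = -24 − (-60) = 36.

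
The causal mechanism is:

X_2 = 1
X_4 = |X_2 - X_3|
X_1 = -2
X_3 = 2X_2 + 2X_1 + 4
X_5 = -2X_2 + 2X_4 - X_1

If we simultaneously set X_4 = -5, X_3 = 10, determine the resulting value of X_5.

The joint intervention fixes X_4 = -5, X_3 = 10, removing each variable's own equation.
X_5 = -2X_2 + 2X_4 - X_1  [with X_2=1, X_4=-5, X_1=-2]  = -10

-10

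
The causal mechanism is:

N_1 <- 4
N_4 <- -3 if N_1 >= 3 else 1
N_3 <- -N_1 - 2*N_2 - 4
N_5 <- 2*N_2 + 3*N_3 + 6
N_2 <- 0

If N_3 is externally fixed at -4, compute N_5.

-6

do(N_3=-4) replaces the equation N_3 <- -N_1 - 2*N_2 - 4 with the constant N_3 = -4.
N_5 = 2*N_2 + 3*N_3 + 6  [with N_2=0, N_3=-4]  = -6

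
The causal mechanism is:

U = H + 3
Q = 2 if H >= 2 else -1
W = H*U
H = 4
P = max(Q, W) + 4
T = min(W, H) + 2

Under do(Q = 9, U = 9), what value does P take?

40

Setting Q = 9, U = 9 by intervention discards those variables' equations.
W = H*U  [with H=4, U=9]  = 36
P = max(Q, W) + 4  [with Q=9, W=36]  = 40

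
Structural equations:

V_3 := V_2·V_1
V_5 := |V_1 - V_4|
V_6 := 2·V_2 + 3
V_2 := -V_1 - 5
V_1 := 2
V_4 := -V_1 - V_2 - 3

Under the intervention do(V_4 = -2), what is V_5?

4

Intervening sets V_4 = -2 and removes its equation (V_4 := -V_1 - V_2 - 3).
V_5 = |V_1 - V_4|  [with V_1=2, V_4=-2]  = 4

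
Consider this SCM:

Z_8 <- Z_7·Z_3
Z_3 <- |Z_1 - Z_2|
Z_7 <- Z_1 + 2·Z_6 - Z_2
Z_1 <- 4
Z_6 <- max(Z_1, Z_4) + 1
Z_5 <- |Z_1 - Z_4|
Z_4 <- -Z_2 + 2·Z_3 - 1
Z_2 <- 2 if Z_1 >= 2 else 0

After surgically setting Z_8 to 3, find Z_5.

3

do(Z_8=3) replaces the equation Z_8 <- Z_7·Z_3 with the constant Z_8 = 3.
Z_5 is not downstream of the intervention, so its value is determined by the original equations.
Z_2 = 2 if Z_1 >= 2 else 0  [with Z_1=4]  = 2
Z_3 = |Z_1 - Z_2|  [with Z_1=4, Z_2=2]  = 2
Z_4 = -Z_2 + 2·Z_3 - 1  [with Z_2=2, Z_3=2]  = 1
Z_5 = |Z_1 - Z_4|  [with Z_1=4, Z_4=1]  = 3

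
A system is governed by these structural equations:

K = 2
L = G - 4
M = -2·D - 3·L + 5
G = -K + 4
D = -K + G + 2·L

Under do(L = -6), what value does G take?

2

Under do(L=-6), the mechanism L = G - 4 is discarded; L is fixed at -6.
Since G is not a descendant of the intervened variable, it is unaffected.
G = -K + 4  [with K=2]  = 2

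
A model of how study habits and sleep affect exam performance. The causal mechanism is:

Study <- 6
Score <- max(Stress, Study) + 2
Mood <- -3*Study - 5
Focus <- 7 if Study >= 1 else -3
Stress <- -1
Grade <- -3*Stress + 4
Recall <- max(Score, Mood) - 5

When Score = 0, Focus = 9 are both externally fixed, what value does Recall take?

The joint intervention fixes Score = 0, Focus = 9, removing each variable's own equation.
Mood = -3*Study - 5  [with Study=6]  = -23
Recall = max(Score, Mood) - 5  [with Score=0, Mood=-23]  = -5

-5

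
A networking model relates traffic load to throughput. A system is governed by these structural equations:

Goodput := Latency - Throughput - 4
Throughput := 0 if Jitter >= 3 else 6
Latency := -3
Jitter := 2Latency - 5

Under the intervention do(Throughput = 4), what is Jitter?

-11

Under do(Throughput=4), the mechanism Throughput := 0 if Jitter >= 3 else 6 is discarded; Throughput is fixed at 4.
Since Jitter is not a descendant of the intervened variable, it is unaffected.
Jitter = 2Latency - 5  [with Latency=-3]  = -11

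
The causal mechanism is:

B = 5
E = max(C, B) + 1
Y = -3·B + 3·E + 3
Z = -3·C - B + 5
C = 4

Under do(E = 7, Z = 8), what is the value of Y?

Setting E = 7, Z = 8 by intervention discards those variables' equations.
Y = -3·B + 3·E + 3  [with B=5, E=7]  = 9

9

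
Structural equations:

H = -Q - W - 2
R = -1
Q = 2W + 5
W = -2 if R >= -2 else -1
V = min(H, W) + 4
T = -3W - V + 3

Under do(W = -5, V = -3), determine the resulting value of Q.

Under do(W = -5, V = -3), each intervened variable's structural equation is replaced by its fixed value.
Q = 2W + 5  [with W=-5]  = -5

-5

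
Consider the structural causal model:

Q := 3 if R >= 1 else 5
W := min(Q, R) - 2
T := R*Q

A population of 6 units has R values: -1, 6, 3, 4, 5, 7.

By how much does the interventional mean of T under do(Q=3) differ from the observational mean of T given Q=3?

-3

The intervention sets Q=3 in all 6 units regardless of R. Recomputing T per unit gives -3, 18, 9, 12, 15, 21; average 12.
Observing Q=3 restricts to units where Q's equation naturally yields 3: R ∈ {6, 3, 4, 5, 7}. In that subpopulation T = 18, 9, 12, 15, 21, mean 15.
Difference = 12 − 15 = -3.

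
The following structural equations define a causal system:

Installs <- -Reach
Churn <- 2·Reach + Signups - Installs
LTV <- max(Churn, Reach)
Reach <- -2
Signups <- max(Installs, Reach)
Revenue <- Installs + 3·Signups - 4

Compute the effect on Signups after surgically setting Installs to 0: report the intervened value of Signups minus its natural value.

The intervention breaks the incoming arrows to Installs: Installs <- -Reach no longer applies, and Installs = 0.
Signups = max(Installs, Reach)  [with Installs=0, Reach=-2]  = 0
Without intervention: Installs = -Reach  [with Reach=-2]  = 2; Signups = max(Installs, Reach)  [with Installs=2, Reach=-2]  = 2.
Change = 0 − 2 = -2.

-2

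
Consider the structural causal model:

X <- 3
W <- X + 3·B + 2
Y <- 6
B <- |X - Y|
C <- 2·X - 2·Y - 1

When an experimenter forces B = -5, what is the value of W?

-10

The intervention breaks the incoming arrows to B: B <- |X - Y| no longer applies, and B = -5.
W = X + 3·B + 2  [with X=3, B=-5]  = -10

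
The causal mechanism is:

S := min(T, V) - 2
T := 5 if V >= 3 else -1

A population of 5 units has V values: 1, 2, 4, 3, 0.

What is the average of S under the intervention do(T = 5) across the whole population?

0

Every unit gets T=5 under the intervention. S values become -1, 0, 2, 1, -2; E[S|do(T=5)] = 0.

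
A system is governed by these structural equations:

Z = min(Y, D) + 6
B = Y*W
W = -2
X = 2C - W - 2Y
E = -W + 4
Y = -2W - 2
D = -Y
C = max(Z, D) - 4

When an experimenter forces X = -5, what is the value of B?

-4

Intervening sets X = -5 and removes its equation (X = 2C - W - 2Y).
B is not downstream of the intervention, so its value is determined by the original equations.
Y = -2W - 2  [with W=-2]  = 2
B = Y*W  [with Y=2, W=-2]  = -4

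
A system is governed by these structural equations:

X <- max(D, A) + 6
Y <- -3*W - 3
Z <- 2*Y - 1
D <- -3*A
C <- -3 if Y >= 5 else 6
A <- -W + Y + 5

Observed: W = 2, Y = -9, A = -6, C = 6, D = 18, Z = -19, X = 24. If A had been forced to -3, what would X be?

The intervention breaks the incoming arrows to A: A <- -W + Y + 5 no longer applies, and A = -3.
D = -3*A  [with A=-3]  = 9
X = max(D, A) + 6  [with D=9, A=-3]  = 15

15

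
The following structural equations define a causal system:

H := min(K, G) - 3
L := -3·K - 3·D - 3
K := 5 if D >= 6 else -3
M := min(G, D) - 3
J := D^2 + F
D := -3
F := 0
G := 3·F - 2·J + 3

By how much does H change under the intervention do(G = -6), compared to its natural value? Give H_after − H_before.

9

The intervention breaks the incoming arrows to G: G := 3·F - 2·J + 3 no longer applies, and G = -6.
K = 5 if D >= 6 else -3  [with D=-3]  = -3
H = min(K, G) - 3  [with K=-3, G=-6]  = -9
Without intervention: J = D^2 + F  [with D=-3, F=0]  = 9; G = 3·F - 2·J + 3  [with F=0, J=9]  = -15; K = 5 if D >= 6 else -3  [with D=-3]  = -3; H = min(K, G) - 3  [with K=-3, G=-15]  = -18.
Change = -9 − (-18) = 9.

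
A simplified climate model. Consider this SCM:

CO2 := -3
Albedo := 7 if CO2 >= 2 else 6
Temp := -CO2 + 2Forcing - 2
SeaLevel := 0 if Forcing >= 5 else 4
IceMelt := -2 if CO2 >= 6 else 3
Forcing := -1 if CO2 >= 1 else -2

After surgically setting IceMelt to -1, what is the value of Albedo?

Intervening sets IceMelt = -1 and removes its equation (IceMelt := -2 if CO2 >= 6 else 3).
No directed path runs from IceMelt to Albedo, so Albedo keeps its natural value.
Albedo = 7 if CO2 >= 2 else 6  [with CO2=-3]  = 6

6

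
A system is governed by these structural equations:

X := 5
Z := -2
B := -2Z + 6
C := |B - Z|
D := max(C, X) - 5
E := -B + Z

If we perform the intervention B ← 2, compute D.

0

do(B=2) replaces the equation B := -2Z + 6 with the constant B = 2.
C = |B - Z|  [with B=2, Z=-2]  = 4
D = max(C, X) - 5  [with C=4, X=5]  = 0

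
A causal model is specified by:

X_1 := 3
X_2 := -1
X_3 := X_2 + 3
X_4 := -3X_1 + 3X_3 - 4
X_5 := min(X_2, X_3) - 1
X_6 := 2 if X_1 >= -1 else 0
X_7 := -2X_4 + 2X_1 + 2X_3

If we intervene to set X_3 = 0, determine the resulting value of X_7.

The intervention breaks the incoming arrows to X_3: X_3 := X_2 + 3 no longer applies, and X_3 = 0.
X_4 = -3X_1 + 3X_3 - 4  [with X_1=3, X_3=0]  = -13
X_7 = -2X_4 + 2X_1 + 2X_3  [with X_4=-13, X_1=3, X_3=0]  = 32

32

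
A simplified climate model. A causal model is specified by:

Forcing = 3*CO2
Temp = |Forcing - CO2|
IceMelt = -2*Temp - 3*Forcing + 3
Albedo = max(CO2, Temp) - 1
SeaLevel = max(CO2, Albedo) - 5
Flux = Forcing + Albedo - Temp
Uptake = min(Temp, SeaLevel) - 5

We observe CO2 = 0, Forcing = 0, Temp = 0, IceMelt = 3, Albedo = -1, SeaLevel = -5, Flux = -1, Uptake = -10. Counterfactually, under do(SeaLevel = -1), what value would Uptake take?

-6

Intervening sets SeaLevel = -1 and removes its equation (SeaLevel = max(CO2, Albedo) - 5).
Forcing = 3*CO2  [with CO2=0]  = 0
Temp = |Forcing - CO2|  [with Forcing=0, CO2=0]  = 0
Uptake = min(Temp, SeaLevel) - 5  [with Temp=0, SeaLevel=-1]  = -6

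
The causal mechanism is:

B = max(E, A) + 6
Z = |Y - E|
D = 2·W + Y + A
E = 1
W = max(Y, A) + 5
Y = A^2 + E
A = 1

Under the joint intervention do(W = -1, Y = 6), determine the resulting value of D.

The joint intervention fixes W = -1, Y = 6, removing each variable's own equation.
D = 2·W + Y + A  [with W=-1, Y=6, A=1]  = 5

5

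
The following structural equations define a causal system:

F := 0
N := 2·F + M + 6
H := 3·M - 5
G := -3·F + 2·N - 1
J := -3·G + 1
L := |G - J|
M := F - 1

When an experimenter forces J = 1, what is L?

Intervening sets J = 1 and removes its equation (J := -3·G + 1).
M = F - 1  [with F=0]  = -1
N = 2·F + M + 6  [with F=0, M=-1]  = 5
G = -3·F + 2·N - 1  [with F=0, N=5]  = 9
L = |G - J|  [with G=9, J=1]  = 8

8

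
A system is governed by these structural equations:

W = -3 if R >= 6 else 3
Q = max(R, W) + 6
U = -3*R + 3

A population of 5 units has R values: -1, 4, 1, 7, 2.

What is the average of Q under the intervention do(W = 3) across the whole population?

10

Every unit gets W=3 under the intervention. Q values become 9, 10, 9, 13, 9; E[Q|do(W=3)] = 10.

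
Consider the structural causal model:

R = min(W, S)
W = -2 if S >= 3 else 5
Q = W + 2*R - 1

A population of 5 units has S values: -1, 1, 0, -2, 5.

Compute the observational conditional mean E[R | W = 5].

E[R|W=5] averages over only the 4 units with W=5 (S = -1, 1, 0, -2): R = -1, 1, 0, -2, mean -0.5.

-0.5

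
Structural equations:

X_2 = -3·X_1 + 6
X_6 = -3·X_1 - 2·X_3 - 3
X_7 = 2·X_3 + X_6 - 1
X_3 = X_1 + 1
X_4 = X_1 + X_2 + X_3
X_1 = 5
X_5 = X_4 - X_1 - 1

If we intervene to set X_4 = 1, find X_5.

Intervening sets X_4 = 1 and removes its equation (X_4 = X_1 + X_2 + X_3).
X_5 = X_4 - X_1 - 1  [with X_4=1, X_1=5]  = -5

-5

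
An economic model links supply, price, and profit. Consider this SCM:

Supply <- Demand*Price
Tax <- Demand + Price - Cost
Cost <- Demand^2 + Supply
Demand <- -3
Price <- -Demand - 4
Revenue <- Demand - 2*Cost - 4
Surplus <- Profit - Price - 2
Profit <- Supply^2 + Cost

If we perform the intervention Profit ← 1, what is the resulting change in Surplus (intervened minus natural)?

do(Profit=1) replaces the equation Profit <- Supply^2 + Cost with the constant Profit = 1.
Price = -Demand - 4  [with Demand=-3]  = -1
Surplus = Profit - Price - 2  [with Profit=1, Price=-1]  = 0
Without intervention: Price = -Demand - 4  [with Demand=-3]  = -1; Supply = Demand*Price  [with Demand=-3, Price=-1]  = 3; Cost = Demand^2 + Supply  [with Demand=-3, Supply=3]  = 12; Profit = Supply^2 + Cost  [with Supply=3, Cost=12]  = 21; Surplus = Profit - Price - 2  [with Profit=21, Price=-1]  = 20.
Change = 0 − 20 = -20.

-20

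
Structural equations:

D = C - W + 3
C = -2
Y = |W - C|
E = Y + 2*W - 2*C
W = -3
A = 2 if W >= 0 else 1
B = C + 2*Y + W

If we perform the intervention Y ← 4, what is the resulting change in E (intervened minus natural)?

3

The intervention breaks the incoming arrows to Y: Y = |W - C| no longer applies, and Y = 4.
E = Y + 2*W - 2*C  [with Y=4, W=-3, C=-2]  = 2
Without intervention: Y = |W - C|  [with W=-3, C=-2]  = 1; E = Y + 2*W - 2*C  [with Y=1, W=-3, C=-2]  = -1.
Change = 2 − (-1) = 3.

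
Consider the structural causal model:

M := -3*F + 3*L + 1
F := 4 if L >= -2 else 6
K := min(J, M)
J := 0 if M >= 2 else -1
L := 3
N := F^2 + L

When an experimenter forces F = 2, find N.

Under do(F=2), the mechanism F := 4 if L >= -2 else 6 is discarded; F is fixed at 2.
N = F^2 + L  [with F=2, L=3]  = 7

7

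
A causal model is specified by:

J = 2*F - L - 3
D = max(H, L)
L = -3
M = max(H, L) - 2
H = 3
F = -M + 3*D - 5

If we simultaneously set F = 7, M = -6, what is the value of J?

Setting F = 7, M = -6 by intervention discards those variables' equations.
J = 2*F - L - 3  [with F=7, L=-3]  = 14

14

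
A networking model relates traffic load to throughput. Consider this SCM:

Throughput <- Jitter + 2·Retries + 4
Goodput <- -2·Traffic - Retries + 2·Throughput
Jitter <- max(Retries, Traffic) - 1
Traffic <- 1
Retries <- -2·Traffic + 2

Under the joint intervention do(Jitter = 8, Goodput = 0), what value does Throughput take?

12

The joint intervention fixes Jitter = 8, Goodput = 0, removing each variable's own equation.
Retries = -2·Traffic + 2  [with Traffic=1]  = 0
Throughput = Jitter + 2·Retries + 4  [with Jitter=8, Retries=0]  = 12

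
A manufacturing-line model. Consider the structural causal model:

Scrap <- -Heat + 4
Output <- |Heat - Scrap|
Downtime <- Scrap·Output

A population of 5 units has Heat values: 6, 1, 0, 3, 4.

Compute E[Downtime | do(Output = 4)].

do(Output=4) breaks Output's dependence on Heat. With Output=4 fixed, Downtime across the units is -8, 12, 16, 4, 0, mean 4.8.

4.8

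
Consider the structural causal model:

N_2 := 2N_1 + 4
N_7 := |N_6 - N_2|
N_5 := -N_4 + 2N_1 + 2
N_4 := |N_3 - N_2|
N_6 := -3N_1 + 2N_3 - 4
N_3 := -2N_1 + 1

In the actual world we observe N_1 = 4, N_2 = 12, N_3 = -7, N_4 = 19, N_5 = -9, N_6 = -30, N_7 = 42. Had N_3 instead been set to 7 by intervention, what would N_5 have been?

do(N_3=7) replaces the equation N_3 := -2N_1 + 1 with the constant N_3 = 7.
N_2 = 2N_1 + 4  [with N_1=4]  = 12
N_4 = |N_3 - N_2|  [with N_3=7, N_2=12]  = 5
N_5 = -N_4 + 2N_1 + 2  [with N_4=5, N_1=4]  = 5

5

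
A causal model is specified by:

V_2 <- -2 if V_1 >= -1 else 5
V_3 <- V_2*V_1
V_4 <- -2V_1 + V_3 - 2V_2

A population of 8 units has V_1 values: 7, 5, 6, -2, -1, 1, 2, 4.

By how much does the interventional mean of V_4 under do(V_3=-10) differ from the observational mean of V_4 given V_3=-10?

The intervention sets V_3=-10 in all 8 units regardless of V_1. Recomputing V_4 per unit gives -20, -16, -18, -16, -4, -8, -10, -14; average -13.25.
E[V_4|V_3=-10] averages over only the 2 units with V_3=-10 (V_1 = 5, -2): V_4 = -16, -16, mean -16.
Difference = -13.25 − (-16) = 2.75.

2.75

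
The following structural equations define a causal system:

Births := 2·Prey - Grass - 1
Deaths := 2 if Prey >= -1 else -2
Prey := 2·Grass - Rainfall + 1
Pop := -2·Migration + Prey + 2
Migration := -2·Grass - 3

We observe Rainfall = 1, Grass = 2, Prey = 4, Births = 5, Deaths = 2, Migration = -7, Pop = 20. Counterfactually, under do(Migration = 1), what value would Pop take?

Intervening sets Migration = 1 and removes its equation (Migration := -2·Grass - 3).
Prey = 2·Grass - Rainfall + 1  [with Grass=2, Rainfall=1]  = 4
Pop = -2·Migration + Prey + 2  [with Migration=1, Prey=4]  = 4

4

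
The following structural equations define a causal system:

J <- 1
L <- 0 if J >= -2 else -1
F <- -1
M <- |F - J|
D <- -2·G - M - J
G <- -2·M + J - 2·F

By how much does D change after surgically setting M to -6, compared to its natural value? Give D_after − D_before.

do(M=-6) replaces the equation M <- |F - J| with the constant M = -6.
G = -2·M + J - 2·F  [with M=-6, J=1, F=-1]  = 15
D = -2·G - M - J  [with G=15, M=-6, J=1]  = -25
Without intervention: M = |F - J|  [with F=-1, J=1]  = 2; G = -2·M + J - 2·F  [with M=2, J=1, F=-1]  = -1; D = -2·G - M - J  [with G=-1, M=2, J=1]  = -1.
Change = -25 − (-1) = -24.

-24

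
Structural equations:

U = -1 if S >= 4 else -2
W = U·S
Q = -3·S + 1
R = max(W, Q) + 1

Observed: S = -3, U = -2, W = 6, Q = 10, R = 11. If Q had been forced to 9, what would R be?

10

Intervening sets Q = 9 and removes its equation (Q = -3·S + 1).
U = -1 if S >= 4 else -2  [with S=-3]  = -2
W = U·S  [with U=-2, S=-3]  = 6
R = max(W, Q) + 1  [with W=6, Q=9]  = 10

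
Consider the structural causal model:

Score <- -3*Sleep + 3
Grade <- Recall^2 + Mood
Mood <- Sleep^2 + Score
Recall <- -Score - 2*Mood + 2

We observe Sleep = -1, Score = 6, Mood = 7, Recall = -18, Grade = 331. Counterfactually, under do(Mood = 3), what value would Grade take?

do(Mood=3) replaces the equation Mood <- Sleep^2 + Score with the constant Mood = 3.
Score = -3*Sleep + 3  [with Sleep=-1]  = 6
Recall = -Score - 2*Mood + 2  [with Score=6, Mood=3]  = -10
Grade = Recall^2 + Mood  [with Recall=-10, Mood=3]  = 103

103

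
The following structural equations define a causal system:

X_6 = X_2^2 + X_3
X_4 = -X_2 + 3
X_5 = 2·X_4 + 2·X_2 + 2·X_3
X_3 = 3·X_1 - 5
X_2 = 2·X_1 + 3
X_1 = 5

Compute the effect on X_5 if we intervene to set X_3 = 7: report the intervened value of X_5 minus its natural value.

-6

do(X_3=7) replaces the equation X_3 = 3·X_1 - 5 with the constant X_3 = 7.
X_2 = 2·X_1 + 3  [with X_1=5]  = 13
X_4 = -X_2 + 3  [with X_2=13]  = -10
X_5 = 2·X_4 + 2·X_2 + 2·X_3  [with X_4=-10, X_2=13, X_3=7]  = 20
Without intervention: X_2 = 2·X_1 + 3  [with X_1=5]  = 13; X_3 = 3·X_1 - 5  [with X_1=5]  = 10; X_4 = -X_2 + 3  [with X_2=13]  = -10; X_5 = 2·X_4 + 2·X_2 + 2·X_3  [with X_4=-10, X_2=13, X_3=10]  = 26.
Change = 20 − 26 = -6.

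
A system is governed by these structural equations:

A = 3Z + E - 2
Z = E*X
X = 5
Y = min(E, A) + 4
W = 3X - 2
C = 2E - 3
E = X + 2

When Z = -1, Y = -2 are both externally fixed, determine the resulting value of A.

2

Under do(Z = -1, Y = -2), each intervened variable's structural equation is replaced by its fixed value.
E = X + 2  [with X=5]  = 7
A = 3Z + E - 2  [with Z=-1, E=7]  = 2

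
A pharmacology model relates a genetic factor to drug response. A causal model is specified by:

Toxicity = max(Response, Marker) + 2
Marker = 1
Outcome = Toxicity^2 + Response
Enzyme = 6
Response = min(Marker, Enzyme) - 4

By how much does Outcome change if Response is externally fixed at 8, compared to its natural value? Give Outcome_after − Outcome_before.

102

do(Response=8) replaces the equation Response = min(Marker, Enzyme) - 4 with the constant Response = 8.
Toxicity = max(Response, Marker) + 2  [with Response=8, Marker=1]  = 10
Outcome = Toxicity^2 + Response  [with Toxicity=10, Response=8]  = 108
Without intervention: Response = min(Marker, Enzyme) - 4  [with Marker=1, Enzyme=6]  = -3; Toxicity = max(Response, Marker) + 2  [with Response=-3, Marker=1]  = 3; Outcome = Toxicity^2 + Response  [with Toxicity=3, Response=-3]  = 6.
Change = 108 − 6 = 102.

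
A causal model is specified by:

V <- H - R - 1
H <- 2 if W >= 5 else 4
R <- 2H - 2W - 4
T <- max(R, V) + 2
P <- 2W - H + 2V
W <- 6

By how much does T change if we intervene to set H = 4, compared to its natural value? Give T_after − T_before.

Under do(H=4), the mechanism H <- 2 if W >= 5 else 4 is discarded; H is fixed at 4.
R = 2H - 2W - 4  [with H=4, W=6]  = -8
V = H - R - 1  [with H=4, R=-8]  = 11
T = max(R, V) + 2  [with R=-8, V=11]  = 13
Without intervention: H = 2 if W >= 5 else 4  [with W=6]  = 2; R = 2H - 2W - 4  [with H=2, W=6]  = -12; V = H - R - 1  [with H=2, R=-12]  = 13; T = max(R, V) + 2  [with R=-12, V=13]  = 15.
Change = 13 − 15 = -2.

-2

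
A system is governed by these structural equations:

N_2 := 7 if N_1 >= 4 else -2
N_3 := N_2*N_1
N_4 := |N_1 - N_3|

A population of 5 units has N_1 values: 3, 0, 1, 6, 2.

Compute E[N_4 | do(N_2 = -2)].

7.2

do(N_2=-2) breaks N_2's dependence on N_1. With N_2=-2 fixed, N_4 across the units is 9, 0, 3, 18, 6, mean 7.2.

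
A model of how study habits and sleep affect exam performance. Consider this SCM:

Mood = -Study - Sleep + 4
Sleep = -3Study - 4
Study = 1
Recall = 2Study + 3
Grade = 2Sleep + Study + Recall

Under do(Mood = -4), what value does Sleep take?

Under do(Mood=-4), the mechanism Mood = -Study - Sleep + 4 is discarded; Mood is fixed at -4.
Since Sleep is not a descendant of the intervened variable, it is unaffected.
Sleep = -3Study - 4  [with Study=1]  = -7

-7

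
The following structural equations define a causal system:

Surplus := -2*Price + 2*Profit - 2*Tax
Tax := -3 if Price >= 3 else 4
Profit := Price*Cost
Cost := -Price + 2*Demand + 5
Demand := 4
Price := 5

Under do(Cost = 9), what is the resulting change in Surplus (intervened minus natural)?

The intervention breaks the incoming arrows to Cost: Cost := -Price + 2*Demand + 5 no longer applies, and Cost = 9.
Tax = -3 if Price >= 3 else 4  [with Price=5]  = -3
Profit = Price*Cost  [with Price=5, Cost=9]  = 45
Surplus = -2*Price + 2*Profit - 2*Tax  [with Price=5, Profit=45, Tax=-3]  = 86
Without intervention: Cost = -Price + 2*Demand + 5  [with Price=5, Demand=4]  = 8; Tax = -3 if Price >= 3 else 4  [with Price=5]  = -3; Profit = Price*Cost  [with Price=5, Cost=8]  = 40; Surplus = -2*Price + 2*Profit - 2*Tax  [with Price=5, Profit=40, Tax=-3]  = 76.
Change = 86 − 76 = 10.

10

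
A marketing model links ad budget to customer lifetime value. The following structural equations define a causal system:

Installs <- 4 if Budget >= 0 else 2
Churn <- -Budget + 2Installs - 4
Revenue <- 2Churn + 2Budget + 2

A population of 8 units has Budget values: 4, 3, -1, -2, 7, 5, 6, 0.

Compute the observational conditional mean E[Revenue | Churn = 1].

6

Observing Churn=1 restricts to units where Churn's equation naturally yields 1: Budget ∈ {3, -1}. In that subpopulation Revenue = 10, 2, mean 6.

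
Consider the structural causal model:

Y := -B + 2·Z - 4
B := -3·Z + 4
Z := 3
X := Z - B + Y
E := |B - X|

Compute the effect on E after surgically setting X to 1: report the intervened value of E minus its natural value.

-14

Intervening sets X = 1 and removes its equation (X := Z - B + Y).
B = -3·Z + 4  [with Z=3]  = -5
E = |B - X|  [with B=-5, X=1]  = 6
Without intervention: B = -3·Z + 4  [with Z=3]  = -5; Y = -B + 2·Z - 4  [with B=-5, Z=3]  = 7; X = Z - B + Y  [with Z=3, B=-5, Y=7]  = 15; E = |B - X|  [with B=-5, X=15]  = 20.
Change = 6 − 20 = -14.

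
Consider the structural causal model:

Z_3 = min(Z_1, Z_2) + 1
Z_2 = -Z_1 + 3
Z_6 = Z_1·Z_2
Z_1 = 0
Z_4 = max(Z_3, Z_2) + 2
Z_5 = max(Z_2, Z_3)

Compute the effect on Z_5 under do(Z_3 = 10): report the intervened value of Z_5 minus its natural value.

do(Z_3=10) replaces the equation Z_3 = min(Z_1, Z_2) + 1 with the constant Z_3 = 10.
Z_2 = -Z_1 + 3  [with Z_1=0]  = 3
Z_5 = max(Z_2, Z_3)  [with Z_2=3, Z_3=10]  = 10
Without intervention: Z_2 = -Z_1 + 3  [with Z_1=0]  = 3; Z_3 = min(Z_1, Z_2) + 1  [with Z_1=0, Z_2=3]  = 1; Z_5 = max(Z_2, Z_3)  [with Z_2=3, Z_3=1]  = 3.
Change = 10 − 3 = 7.

7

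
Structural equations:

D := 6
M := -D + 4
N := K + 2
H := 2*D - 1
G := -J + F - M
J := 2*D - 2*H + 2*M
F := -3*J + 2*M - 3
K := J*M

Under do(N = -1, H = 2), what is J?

The joint intervention fixes N = -1, H = 2, removing each variable's own equation.
M = -D + 4  [with D=6]  = -2
J = 2*D - 2*H + 2*M  [with D=6, H=2, M=-2]  = 4

4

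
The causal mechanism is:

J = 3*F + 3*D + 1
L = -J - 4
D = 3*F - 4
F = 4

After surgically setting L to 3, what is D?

8

The intervention breaks the incoming arrows to L: L = -J - 4 no longer applies, and L = 3.
Since D is not a descendant of the intervened variable, it is unaffected.
D = 3*F - 4  [with F=4]  = 8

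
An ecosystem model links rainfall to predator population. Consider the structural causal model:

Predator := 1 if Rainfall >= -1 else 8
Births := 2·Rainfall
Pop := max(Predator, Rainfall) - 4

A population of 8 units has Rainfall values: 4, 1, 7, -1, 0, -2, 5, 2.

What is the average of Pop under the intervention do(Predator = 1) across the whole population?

-1.25

The intervention sets Predator=1 in all 8 units regardless of Rainfall. Recomputing Pop per unit gives 0, -3, 3, -3, -3, -3, 1, -2; average -1.25.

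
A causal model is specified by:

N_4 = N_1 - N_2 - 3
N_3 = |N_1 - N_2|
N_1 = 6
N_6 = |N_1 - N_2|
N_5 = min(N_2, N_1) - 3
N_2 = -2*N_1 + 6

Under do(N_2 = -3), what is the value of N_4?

6

Under do(N_2=-3), the mechanism N_2 = -2*N_1 + 6 is discarded; N_2 is fixed at -3.
N_4 = N_1 - N_2 - 3  [with N_1=6, N_2=-3]  = 6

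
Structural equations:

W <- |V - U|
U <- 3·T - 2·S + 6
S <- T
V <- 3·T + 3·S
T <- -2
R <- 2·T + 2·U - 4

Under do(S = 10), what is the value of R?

-48

Under do(S=10), the mechanism S <- T is discarded; S is fixed at 10.
U = 3·T - 2·S + 6  [with T=-2, S=10]  = -20
R = 2·T + 2·U - 4  [with T=-2, U=-20]  = -48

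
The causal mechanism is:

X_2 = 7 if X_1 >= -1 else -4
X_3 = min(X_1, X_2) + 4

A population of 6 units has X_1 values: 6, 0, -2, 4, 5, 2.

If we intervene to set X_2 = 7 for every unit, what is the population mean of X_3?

do(X_2=7) breaks X_2's dependence on X_1. With X_2=7 fixed, X_3 across the units is 10, 4, 2, 8, 9, 6, mean 6.5.

6.5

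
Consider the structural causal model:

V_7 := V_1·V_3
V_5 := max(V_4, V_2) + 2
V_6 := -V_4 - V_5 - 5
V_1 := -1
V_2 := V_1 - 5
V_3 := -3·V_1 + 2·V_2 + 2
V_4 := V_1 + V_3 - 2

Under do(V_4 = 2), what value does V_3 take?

-7

Under do(V_4=2), the mechanism V_4 := V_1 + V_3 - 2 is discarded; V_4 is fixed at 2.
Since V_3 is not a descendant of the intervened variable, it is unaffected.
V_2 = V_1 - 5  [with V_1=-1]  = -6
V_3 = -3·V_1 + 2·V_2 + 2  [with V_1=-1, V_2=-6]  = -7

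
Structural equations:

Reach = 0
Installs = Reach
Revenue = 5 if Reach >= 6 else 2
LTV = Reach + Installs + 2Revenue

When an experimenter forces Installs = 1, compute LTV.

5

Under do(Installs=1), the mechanism Installs = Reach is discarded; Installs is fixed at 1.
Revenue = 5 if Reach >= 6 else 2  [with Reach=0]  = 2
LTV = Reach + Installs + 2Revenue  [with Reach=0, Installs=1, Revenue=2]  = 5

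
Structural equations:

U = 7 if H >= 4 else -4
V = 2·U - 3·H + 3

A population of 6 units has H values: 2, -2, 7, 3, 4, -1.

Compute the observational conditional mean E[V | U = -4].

-6.5

E[V|U=-4] averages over only the 4 units with U=-4 (H = 2, -2, 3, -1): V = -11, 1, -14, -2, mean -6.5.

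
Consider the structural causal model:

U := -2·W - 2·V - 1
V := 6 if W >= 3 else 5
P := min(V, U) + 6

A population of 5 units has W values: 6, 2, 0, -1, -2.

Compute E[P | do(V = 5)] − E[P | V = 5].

do(V=5) breaks V's dependence on W. With V=5 fixed, P across the units is -17, -9, -5, -3, -1, mean -7.
E[P|V=5] averages over only the 4 units with V=5 (W = 2, 0, -1, -2): P = -9, -5, -3, -1, mean -4.5.
Difference = -7 − (-4.5) = -2.5.

-2.5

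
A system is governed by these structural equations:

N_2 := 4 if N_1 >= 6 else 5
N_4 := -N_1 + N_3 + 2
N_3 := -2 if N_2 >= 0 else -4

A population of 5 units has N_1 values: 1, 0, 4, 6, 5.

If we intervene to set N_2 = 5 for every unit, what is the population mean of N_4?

Every unit gets N_2=5 under the intervention. N_4 values become -1, 0, -4, -6, -5; E[N_4|do(N_2=5)] = -3.2.

-3.2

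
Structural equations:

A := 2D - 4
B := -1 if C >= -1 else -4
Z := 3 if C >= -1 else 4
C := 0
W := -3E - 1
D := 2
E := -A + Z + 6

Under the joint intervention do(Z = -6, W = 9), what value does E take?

0

Setting Z = -6, W = 9 by intervention discards those variables' equations.
A = 2D - 4  [with D=2]  = 0
E = -A + Z + 6  [with A=0, Z=-6]  = 0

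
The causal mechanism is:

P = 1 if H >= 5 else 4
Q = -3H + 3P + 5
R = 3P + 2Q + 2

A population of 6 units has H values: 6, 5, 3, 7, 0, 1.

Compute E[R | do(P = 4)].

The intervention sets P=4 in all 6 units regardless of H. Recomputing R per unit gives 12, 18, 30, 6, 48, 42; average 26.

26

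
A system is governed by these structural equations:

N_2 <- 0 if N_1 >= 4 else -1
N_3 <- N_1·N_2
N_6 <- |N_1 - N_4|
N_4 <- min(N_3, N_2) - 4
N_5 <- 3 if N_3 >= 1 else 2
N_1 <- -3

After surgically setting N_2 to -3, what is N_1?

-3

Under do(N_2=-3), the mechanism N_2 <- 0 if N_1 >= 4 else -1 is discarded; N_2 is fixed at -3.
N_1 is not downstream of the intervention, so its value is determined by the original equations.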